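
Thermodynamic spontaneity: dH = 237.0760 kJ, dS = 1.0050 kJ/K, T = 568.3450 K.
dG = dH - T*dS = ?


T*dS = 568.3450 * 1.0050 = 571.1867 kJ
dG = 237.0760 - 571.1867 = -334.1107 kJ (spontaneous)

dG = -334.1107 kJ, spontaneous


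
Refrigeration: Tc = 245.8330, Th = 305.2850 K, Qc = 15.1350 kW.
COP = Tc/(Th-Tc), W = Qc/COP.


COP = 245.8330 / 59.4520 = 4.1350
W = 15.1350 / 4.1350 = 3.6602 kW

COP = 4.1350, W = 3.6602 kW


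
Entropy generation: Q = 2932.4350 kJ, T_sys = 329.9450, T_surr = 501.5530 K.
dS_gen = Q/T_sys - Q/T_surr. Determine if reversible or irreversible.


dS_sys = 2932.4350/329.9450 = 8.8876 kJ/K
dS_surr = -2932.4350/501.5530 = -5.8467 kJ/K
dS_gen = 8.8876 - 5.8467 = 3.0409 kJ/K (irreversible)

dS_gen = 3.0409 kJ/K, irreversible


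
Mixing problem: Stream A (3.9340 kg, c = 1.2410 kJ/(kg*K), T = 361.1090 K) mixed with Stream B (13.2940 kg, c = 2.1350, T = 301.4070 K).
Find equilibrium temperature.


num = 10317.7095
den = 33.2648
Tf = 310.1691 K

310.1691 K


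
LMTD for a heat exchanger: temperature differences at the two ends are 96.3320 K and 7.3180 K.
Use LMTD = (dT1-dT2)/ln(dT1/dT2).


dT1/dT2 = 13.1637
ln(dT1/dT2) = 2.5775
LMTD = 89.0140 / 2.5775 = 34.5355 K

34.5355 K


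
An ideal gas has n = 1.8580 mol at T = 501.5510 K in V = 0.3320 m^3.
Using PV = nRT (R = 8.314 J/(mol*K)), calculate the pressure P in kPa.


P = nRT/V = 1.8580 * 8.314 * 501.5510 / 0.3320
= 7747.6649 / 0.3320 = 23336.3402 Pa = 23.3363 kPa

23.3363 kPa


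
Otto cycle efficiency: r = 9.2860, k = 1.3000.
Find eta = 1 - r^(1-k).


r^(k-1) = 1.9514
eta = 1 - 1/1.9514 = 0.4876 = 48.7550%

48.7550%


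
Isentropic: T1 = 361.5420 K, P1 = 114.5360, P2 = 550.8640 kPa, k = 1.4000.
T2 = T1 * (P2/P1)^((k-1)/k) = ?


(k-1)/k = 0.2857
(P2/P1)^exp = 1.5663
T2 = 361.5420 * 1.5663 = 566.2982 K

566.2982 K


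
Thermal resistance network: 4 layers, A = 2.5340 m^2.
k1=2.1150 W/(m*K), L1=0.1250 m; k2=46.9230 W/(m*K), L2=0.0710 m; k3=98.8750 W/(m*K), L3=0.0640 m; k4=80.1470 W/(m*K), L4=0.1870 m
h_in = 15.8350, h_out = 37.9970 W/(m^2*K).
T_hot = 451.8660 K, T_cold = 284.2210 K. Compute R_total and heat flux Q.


R_conv_in = 1/(15.8350*2.5340) = 0.0249
R_1 = 0.1250/(2.1150*2.5340) = 0.0233
R_2 = 0.0710/(46.9230*2.5340) = 0.0006
R_3 = 0.0640/(98.8750*2.5340) = 0.0003
R_4 = 0.1870/(80.1470*2.5340) = 0.0009
R_conv_out = 1/(37.9970*2.5340) = 0.0104
R_total = 0.0604 K/W
Q = 167.6450 / 0.0604 = 2775.3840 W

R_total = 0.0604 K/W, Q = 2775.3840 W


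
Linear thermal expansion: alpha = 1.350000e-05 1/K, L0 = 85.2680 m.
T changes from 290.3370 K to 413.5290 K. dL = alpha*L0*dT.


dT = 123.1920 K
dL = 1.350000e-05 * 85.2680 * 123.1920 = 0.141809 m
L_final = 85.409809 m

dL = 0.141809 m


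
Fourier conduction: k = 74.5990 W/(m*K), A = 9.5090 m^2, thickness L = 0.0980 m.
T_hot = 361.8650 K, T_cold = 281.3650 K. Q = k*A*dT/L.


dT = 80.5000 K
Q = 74.5990 * 9.5090 * 80.5000 / 0.0980 = 582690.1247 W

582690.1247 W


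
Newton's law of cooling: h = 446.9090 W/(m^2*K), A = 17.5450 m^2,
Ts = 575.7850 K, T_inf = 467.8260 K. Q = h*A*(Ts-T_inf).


dT = 107.9590 K
Q = 446.9090 * 17.5450 * 107.9590 = 846508.5060 W

846508.5060 W


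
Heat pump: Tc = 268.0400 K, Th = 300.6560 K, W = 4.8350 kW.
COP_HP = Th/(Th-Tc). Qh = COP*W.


COP = 300.6560 / 32.6160 = 9.2181
Qh = 9.2181 * 4.8350 = 44.5693 kW

COP = 9.2181, Qh = 44.5693 kW


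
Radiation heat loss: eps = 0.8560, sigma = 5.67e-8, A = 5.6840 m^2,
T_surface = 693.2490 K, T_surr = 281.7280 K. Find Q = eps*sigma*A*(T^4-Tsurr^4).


T^4 = 2.3097e+11
Tsurr^4 = 6.2997e+09
Q = 0.8560 * 5.67e-8 * 5.6840 * 2.2467e+11 = 61980.9211 W

61980.9211 W


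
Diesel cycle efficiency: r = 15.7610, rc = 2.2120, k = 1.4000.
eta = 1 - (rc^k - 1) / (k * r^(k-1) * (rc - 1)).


r^(k-1) = 3.0132
rc^k = 3.0388
eta = 0.6012 = 60.1245%

60.1245%


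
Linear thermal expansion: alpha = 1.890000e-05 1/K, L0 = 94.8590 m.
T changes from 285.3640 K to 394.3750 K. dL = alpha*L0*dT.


dT = 109.0110 K
dL = 1.890000e-05 * 94.8590 * 109.0110 = 0.195439 m
L_final = 95.054439 m

dL = 0.195439 m


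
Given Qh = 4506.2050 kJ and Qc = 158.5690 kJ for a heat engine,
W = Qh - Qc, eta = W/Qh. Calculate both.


W = 4506.2050 - 158.5690 = 4347.6360 kJ
eta = 4347.6360 / 4506.2050 = 0.9648 = 96.4811%

W = 4347.6360 kJ, eta = 96.4811%


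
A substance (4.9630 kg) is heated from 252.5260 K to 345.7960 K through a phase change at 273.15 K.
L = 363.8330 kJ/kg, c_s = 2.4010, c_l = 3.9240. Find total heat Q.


Q1 (sensible, solid) = 4.9630 * 2.4010 * 20.6240 = 245.7589 kJ
Q2 (latent) = 4.9630 * 363.8330 = 1805.7032 kJ
Q3 (sensible, liquid) = 4.9630 * 3.9240 * 72.6460 = 1414.7672 kJ
Q_total = 3466.2293 kJ

3466.2293 kJ


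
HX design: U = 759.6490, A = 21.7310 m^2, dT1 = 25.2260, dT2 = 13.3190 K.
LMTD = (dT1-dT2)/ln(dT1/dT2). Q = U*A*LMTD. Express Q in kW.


LMTD = 18.6430 K
Q = 759.6490 * 21.7310 * 18.6430 = 307757.9332 W = 307.7579 kW

307.7579 kW


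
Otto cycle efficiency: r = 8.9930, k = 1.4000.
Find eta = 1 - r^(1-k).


r^(k-1) = 2.4075
eta = 1 - 1/2.4075 = 0.5846 = 58.4627%

58.4627%


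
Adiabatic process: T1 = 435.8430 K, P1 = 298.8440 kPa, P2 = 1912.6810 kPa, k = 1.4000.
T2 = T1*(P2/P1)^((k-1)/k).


(k-1)/k = 0.2857
(P2/P1)^exp = 1.6996
T2 = 435.8430 * 1.6996 = 740.7512 K

740.7512 K


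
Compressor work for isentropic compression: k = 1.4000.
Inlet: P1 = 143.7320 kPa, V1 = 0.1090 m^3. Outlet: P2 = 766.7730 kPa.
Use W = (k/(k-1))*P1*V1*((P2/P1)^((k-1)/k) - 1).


(k-1)/k = 0.2857
(P2/P1)^exp = 1.6134
W = 3.5000 * 143.7320 * 0.1090 * (1.6134 - 1) = 33.6360 kJ

33.6360 kJ


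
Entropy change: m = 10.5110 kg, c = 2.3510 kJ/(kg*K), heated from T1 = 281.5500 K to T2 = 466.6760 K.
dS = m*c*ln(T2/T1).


T2/T1 = 1.6575
ln(T2/T1) = 0.5053
dS = 10.5110 * 2.3510 * 0.5053 = 12.4873 kJ/K

12.4873 kJ/K


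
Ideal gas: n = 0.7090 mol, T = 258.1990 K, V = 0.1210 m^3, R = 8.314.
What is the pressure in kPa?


P = nRT/V = 0.7090 * 8.314 * 258.1990 / 0.1210
= 1521.9865 / 0.1210 = 12578.4011 Pa = 12.5784 kPa

12.5784 kPa


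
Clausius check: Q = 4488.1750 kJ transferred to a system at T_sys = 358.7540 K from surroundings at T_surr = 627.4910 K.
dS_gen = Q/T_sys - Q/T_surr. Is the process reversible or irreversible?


dS_sys = 4488.1750/358.7540 = 12.5105 kJ/K
dS_surr = -4488.1750/627.4910 = -7.1526 kJ/K
dS_gen = 12.5105 - 7.1526 = 5.3579 kJ/K (irreversible)

dS_gen = 5.3579 kJ/K, irreversible


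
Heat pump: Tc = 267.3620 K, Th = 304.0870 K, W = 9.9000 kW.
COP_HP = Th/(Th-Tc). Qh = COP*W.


COP = 304.0870 / 36.7250 = 8.2801
Qh = 8.2801 * 9.9000 = 81.9731 kW

COP = 8.2801, Qh = 81.9731 kW


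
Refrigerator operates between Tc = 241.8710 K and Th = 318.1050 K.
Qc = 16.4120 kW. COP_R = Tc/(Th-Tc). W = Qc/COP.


COP = 241.8710 / 76.2340 = 3.1727
W = 16.4120 / 3.1727 = 5.1728 kW

COP = 3.1727, W = 5.1728 kW


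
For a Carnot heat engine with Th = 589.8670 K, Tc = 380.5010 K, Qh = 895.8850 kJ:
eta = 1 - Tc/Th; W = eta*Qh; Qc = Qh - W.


eta = 1 - 380.5010/589.8670 = 0.3549
W = 0.3549 * 895.8850 = 317.9833 kJ
Qc = 895.8850 - 317.9833 = 577.9017 kJ

eta = 35.4938%, W = 317.9833 kJ, Qc = 577.9017 kJ


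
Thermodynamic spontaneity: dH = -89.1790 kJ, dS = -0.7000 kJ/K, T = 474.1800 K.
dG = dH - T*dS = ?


T*dS = 474.1800 * -0.7000 = -331.9260 kJ
dG = -89.1790 + 331.9260 = 242.7470 kJ (non-spontaneous)

dG = 242.7470 kJ, non-spontaneous


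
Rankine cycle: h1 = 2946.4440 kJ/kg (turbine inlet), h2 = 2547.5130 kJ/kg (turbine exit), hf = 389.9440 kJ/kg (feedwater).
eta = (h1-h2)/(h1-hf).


W = 398.9310 kJ/kg
Q_in = 2556.5000 kJ/kg
eta = 0.1560 = 15.6046%

eta = 15.6046%


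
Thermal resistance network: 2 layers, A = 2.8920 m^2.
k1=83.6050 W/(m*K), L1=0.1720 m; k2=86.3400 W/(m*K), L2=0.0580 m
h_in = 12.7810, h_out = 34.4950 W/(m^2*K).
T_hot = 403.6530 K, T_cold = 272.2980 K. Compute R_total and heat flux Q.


R_conv_in = 1/(12.7810*2.8920) = 0.0271
R_1 = 0.1720/(83.6050*2.8920) = 0.0007
R_2 = 0.0580/(86.3400*2.8920) = 0.0002
R_conv_out = 1/(34.4950*2.8920) = 0.0100
R_total = 0.0380 K/W
Q = 131.3550 / 0.0380 = 3454.7016 W

R_total = 0.0380 K/W, Q = 3454.7016 W


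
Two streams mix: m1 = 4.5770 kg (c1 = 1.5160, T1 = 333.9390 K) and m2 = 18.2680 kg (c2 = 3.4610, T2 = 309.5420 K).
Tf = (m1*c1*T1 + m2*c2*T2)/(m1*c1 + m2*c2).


num = 21888.0758
den = 70.1643
Tf = 311.9547 K

311.9547 K


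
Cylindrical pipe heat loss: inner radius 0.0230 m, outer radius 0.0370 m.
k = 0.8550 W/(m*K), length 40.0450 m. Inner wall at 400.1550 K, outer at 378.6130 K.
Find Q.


dT = 21.5420 K
ln(ro/ri) = 0.4754
Q = 2*pi*0.8550*40.0450*21.5420 / 0.4754 = 9747.6399 W

9747.6399 W


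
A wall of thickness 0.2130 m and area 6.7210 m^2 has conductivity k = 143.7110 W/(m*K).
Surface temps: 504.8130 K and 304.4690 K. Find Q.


dT = 200.3440 K
Q = 143.7110 * 6.7210 * 200.3440 / 0.2130 = 908491.0304 W

908491.0304 W


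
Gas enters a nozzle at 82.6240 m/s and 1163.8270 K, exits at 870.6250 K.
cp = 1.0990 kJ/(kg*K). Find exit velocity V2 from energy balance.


dT = 293.2020 K
2*cp*1000*dT = 644457.9960
V1^2 = 6826.7254
V2 = sqrt(651284.7214) = 807.0221 m/s

807.0221 m/s


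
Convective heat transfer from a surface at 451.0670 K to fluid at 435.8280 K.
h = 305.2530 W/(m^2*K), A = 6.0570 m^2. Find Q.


dT = 15.2390 K
Q = 305.2530 * 6.0570 * 15.2390 = 28175.6526 W

28175.6526 W


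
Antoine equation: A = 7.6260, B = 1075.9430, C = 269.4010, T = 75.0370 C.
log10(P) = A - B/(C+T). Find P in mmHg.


C+T = 344.4380
B/(C+T) = 3.1238
log10(P) = 7.6260 - 3.1238 = 4.5022
P = 10^4.5022 = 31786.0141 mmHg

31786.0141 mmHg


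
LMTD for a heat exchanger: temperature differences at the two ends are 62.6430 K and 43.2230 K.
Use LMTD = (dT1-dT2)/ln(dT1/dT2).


dT1/dT2 = 1.4493
ln(dT1/dT2) = 0.3711
LMTD = 19.4200 / 0.3711 = 52.3338 K

52.3338 K


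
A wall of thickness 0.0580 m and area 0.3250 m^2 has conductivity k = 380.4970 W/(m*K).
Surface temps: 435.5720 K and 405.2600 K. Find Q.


dT = 30.3120 K
Q = 380.4970 * 0.3250 * 30.3120 / 0.0580 = 64628.0715 W

64628.0715 W


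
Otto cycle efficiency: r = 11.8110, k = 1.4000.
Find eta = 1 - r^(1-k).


r^(k-1) = 2.6848
eta = 1 - 1/2.6848 = 0.6275 = 62.7535%

62.7535%


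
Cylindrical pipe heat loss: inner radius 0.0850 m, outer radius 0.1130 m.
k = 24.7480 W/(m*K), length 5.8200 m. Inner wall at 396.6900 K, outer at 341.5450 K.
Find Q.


dT = 55.1450 K
ln(ro/ri) = 0.2847
Q = 2*pi*24.7480*5.8200*55.1450 / 0.2847 = 175269.3048 W

175269.3048 W


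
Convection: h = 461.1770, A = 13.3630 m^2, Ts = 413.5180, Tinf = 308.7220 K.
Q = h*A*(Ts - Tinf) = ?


dT = 104.7960 K
Q = 461.1770 * 13.3630 * 104.7960 = 645827.1739 W

645827.1739 W


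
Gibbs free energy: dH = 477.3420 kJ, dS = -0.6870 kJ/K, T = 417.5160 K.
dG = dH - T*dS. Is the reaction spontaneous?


T*dS = 417.5160 * -0.6870 = -286.8335 kJ
dG = 477.3420 + 286.8335 = 764.1755 kJ (non-spontaneous)

dG = 764.1755 kJ, non-spontaneous


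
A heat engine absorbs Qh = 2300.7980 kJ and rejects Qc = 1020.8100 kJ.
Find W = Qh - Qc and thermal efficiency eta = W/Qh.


W = 2300.7980 - 1020.8100 = 1279.9880 kJ
eta = 1279.9880 / 2300.7980 = 0.5563 = 55.6324%

W = 1279.9880 kJ, eta = 55.6324%


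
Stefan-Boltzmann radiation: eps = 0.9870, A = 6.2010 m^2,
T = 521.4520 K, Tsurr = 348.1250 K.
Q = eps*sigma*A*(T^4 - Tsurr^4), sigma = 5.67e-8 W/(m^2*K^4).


T^4 = 7.3936e+10
Tsurr^4 = 1.4687e+10
Q = 0.9870 * 5.67e-8 * 6.2010 * 5.9249e+10 = 20560.9317 W

20560.9317 W


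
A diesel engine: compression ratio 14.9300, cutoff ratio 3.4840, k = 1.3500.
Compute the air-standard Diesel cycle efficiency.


r^(k-1) = 2.5759
rc^k = 5.3927
eta = 0.4915 = 49.1461%

49.1461%


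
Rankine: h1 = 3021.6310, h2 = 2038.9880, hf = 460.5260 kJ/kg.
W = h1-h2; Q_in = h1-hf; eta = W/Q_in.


W = 982.6430 kJ/kg
Q_in = 2561.1050 kJ/kg
eta = 0.3837 = 38.3679%

eta = 38.3679%


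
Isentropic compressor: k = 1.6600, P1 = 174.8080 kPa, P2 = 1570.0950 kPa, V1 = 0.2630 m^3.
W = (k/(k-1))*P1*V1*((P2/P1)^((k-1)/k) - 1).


(k-1)/k = 0.3976
(P2/P1)^exp = 2.3936
W = 2.5152 * 174.8080 * 0.2630 * (2.3936 - 1) = 161.1440 kJ

161.1440 kJ


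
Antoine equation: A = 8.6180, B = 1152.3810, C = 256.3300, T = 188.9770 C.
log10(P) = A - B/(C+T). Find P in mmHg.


C+T = 445.3070
B/(C+T) = 2.5878
log10(P) = 8.6180 - 2.5878 = 6.0302
P = 10^6.0302 = 1071926.7048 mmHg

1071926.7048 mmHg


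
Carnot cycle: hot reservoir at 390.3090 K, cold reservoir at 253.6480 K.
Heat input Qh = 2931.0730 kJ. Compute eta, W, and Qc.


eta = 1 - 253.6480/390.3090 = 0.3501
W = 0.3501 * 2931.0730 = 1026.2724 kJ
Qc = 2931.0730 - 1026.2724 = 1904.8006 kJ

eta = 35.0135%, W = 1026.2724 kJ, Qc = 1904.8006 kJ


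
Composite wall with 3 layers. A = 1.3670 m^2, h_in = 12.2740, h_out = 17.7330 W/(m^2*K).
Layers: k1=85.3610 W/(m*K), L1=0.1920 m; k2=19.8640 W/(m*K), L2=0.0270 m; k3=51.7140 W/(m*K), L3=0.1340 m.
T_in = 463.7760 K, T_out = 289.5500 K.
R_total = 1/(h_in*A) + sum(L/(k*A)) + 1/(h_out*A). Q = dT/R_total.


R_conv_in = 1/(12.2740*1.3670) = 0.0596
R_1 = 0.1920/(85.3610*1.3670) = 0.0016
R_2 = 0.0270/(19.8640*1.3670) = 0.0010
R_3 = 0.1340/(51.7140*1.3670) = 0.0019
R_conv_out = 1/(17.7330*1.3670) = 0.0413
R_total = 0.1054 K/W
Q = 174.2260 / 0.1054 = 1653.1936 W

R_total = 0.1054 K/W, Q = 1653.1936 W


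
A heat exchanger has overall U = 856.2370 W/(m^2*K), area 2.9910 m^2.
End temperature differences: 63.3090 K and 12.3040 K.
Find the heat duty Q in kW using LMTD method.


LMTD = 31.1366 K
Q = 856.2370 * 2.9910 * 31.1366 = 79741.0458 W = 79.7410 kW

79.7410 kW


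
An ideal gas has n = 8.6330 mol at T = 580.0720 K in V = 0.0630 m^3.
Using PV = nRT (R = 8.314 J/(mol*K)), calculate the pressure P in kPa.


P = nRT/V = 8.6330 * 8.314 * 580.0720 / 0.0630
= 41634.5297 / 0.0630 = 660865.5515 Pa = 660.8656 kPa

660.8656 kPa


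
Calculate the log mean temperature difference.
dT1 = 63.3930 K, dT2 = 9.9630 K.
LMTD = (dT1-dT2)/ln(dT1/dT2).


dT1/dT2 = 6.3628
ln(dT1/dT2) = 1.8505
LMTD = 53.4300 / 1.8505 = 28.8737 K

28.8737 K


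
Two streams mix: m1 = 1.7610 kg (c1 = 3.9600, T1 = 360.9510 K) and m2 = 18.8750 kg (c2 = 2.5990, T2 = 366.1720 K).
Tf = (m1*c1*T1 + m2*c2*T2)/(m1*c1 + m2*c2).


num = 20480.0929
den = 56.0297
Tf = 365.5222 K

365.5222 K


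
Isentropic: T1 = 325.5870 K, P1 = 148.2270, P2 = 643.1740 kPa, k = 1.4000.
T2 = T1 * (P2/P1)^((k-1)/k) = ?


(k-1)/k = 0.2857
(P2/P1)^exp = 1.5209
T2 = 325.5870 * 1.5209 = 495.2012 K

495.2012 K


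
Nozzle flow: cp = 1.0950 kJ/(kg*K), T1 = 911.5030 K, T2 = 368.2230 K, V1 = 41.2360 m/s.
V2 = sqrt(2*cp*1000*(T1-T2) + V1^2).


dT = 543.2800 K
2*cp*1000*dT = 1189783.2000
V1^2 = 1700.4077
V2 = sqrt(1191483.6077) = 1091.5510 m/s

1091.5510 m/s


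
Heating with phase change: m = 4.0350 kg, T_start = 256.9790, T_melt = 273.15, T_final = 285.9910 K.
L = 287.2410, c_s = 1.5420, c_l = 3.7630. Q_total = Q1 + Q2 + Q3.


Q1 (sensible, solid) = 4.0350 * 1.5420 * 16.1710 = 100.6155 kJ
Q2 (latent) = 4.0350 * 287.2410 = 1159.0174 kJ
Q3 (sensible, liquid) = 4.0350 * 3.7630 * 12.8410 = 194.9740 kJ
Q_total = 1454.6069 kJ

1454.6069 kJ


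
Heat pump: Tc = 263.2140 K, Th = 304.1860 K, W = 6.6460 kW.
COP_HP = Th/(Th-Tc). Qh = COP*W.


COP = 304.1860 / 40.9720 = 7.4242
Qh = 7.4242 * 6.6460 = 49.3415 kW

COP = 7.4242, Qh = 49.3415 kW


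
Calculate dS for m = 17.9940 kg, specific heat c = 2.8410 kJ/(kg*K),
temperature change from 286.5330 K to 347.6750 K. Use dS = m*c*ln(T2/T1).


T2/T1 = 1.2134
ln(T2/T1) = 0.1934
dS = 17.9940 * 2.8410 * 0.1934 = 9.8875 kJ/K

9.8875 kJ/K


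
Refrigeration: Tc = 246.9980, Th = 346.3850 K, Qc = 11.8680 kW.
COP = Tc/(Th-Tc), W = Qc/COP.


COP = 246.9980 / 99.3870 = 2.4852
W = 11.8680 / 2.4852 = 4.7754 kW

COP = 2.4852, W = 4.7754 kW


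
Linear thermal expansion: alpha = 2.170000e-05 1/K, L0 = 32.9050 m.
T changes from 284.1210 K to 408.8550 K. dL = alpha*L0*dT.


dT = 124.7340 K
dL = 2.170000e-05 * 32.9050 * 124.7340 = 0.089065 m
L_final = 32.994065 m

dL = 0.089065 m


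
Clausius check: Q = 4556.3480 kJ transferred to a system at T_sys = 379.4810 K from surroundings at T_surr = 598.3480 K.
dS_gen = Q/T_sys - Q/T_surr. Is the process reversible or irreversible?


dS_sys = 4556.3480/379.4810 = 12.0068 kJ/K
dS_surr = -4556.3480/598.3480 = -7.6149 kJ/K
dS_gen = 12.0068 - 7.6149 = 4.3919 kJ/K (irreversible)

dS_gen = 4.3919 kJ/K, irreversible


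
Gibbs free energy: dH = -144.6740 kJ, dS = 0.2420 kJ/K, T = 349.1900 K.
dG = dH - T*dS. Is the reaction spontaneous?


T*dS = 349.1900 * 0.2420 = 84.5040 kJ
dG = -144.6740 - 84.5040 = -229.1780 kJ (spontaneous)

dG = -229.1780 kJ, spontaneous


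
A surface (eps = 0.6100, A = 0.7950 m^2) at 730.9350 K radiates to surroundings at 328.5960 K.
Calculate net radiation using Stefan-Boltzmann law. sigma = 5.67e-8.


T^4 = 2.8544e+11
Tsurr^4 = 1.1659e+10
Q = 0.6100 * 5.67e-8 * 0.7950 * 2.7378e+11 = 7528.0771 W

7528.0771 W


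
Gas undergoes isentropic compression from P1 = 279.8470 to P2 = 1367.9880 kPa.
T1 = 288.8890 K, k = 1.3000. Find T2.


(k-1)/k = 0.2308
(P2/P1)^exp = 1.4422
T2 = 288.8890 * 1.4422 = 416.6470 K

416.6470 K


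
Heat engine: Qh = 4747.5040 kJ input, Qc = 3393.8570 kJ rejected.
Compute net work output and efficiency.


W = 4747.5040 - 3393.8570 = 1353.6470 kJ
eta = 1353.6470 / 4747.5040 = 0.2851 = 28.5128%

W = 1353.6470 kJ, eta = 28.5128%


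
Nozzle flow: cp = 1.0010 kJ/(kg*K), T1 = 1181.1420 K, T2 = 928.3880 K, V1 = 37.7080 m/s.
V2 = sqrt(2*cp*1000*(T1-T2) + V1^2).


dT = 252.7540 K
2*cp*1000*dT = 506013.5080
V1^2 = 1421.8933
V2 = sqrt(507435.4013) = 712.3450 m/s

712.3450 m/s


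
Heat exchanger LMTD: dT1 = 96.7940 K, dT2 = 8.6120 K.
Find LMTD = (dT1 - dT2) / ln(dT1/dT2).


dT1/dT2 = 11.2394
ln(dT1/dT2) = 2.4194
LMTD = 88.1820 / 2.4194 = 36.4475 K

36.4475 K


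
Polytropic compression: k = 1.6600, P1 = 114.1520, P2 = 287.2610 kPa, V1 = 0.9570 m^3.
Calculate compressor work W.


(k-1)/k = 0.3976
(P2/P1)^exp = 1.4433
W = 2.5152 * 114.1520 * 0.9570 * (1.4433 - 1) = 121.7981 kJ

121.7981 kJ


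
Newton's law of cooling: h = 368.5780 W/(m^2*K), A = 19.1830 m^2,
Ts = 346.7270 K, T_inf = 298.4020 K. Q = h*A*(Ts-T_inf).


dT = 48.3250 K
Q = 368.5780 * 19.1830 * 48.3250 = 341678.6155 W

341678.6155 W


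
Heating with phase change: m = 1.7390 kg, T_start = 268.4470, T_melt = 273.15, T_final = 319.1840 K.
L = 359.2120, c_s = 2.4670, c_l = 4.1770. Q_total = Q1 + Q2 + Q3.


Q1 (sensible, solid) = 1.7390 * 2.4670 * 4.7030 = 20.1764 kJ
Q2 (latent) = 1.7390 * 359.2120 = 624.6697 kJ
Q3 (sensible, liquid) = 1.7390 * 4.1770 * 46.0340 = 334.3819 kJ
Q_total = 979.2280 kJ

979.2280 kJ


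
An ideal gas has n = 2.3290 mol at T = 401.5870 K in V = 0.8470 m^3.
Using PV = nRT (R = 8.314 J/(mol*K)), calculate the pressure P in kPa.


P = nRT/V = 2.3290 * 8.314 * 401.5870 / 0.8470
= 7776.0520 / 0.8470 = 9180.6989 Pa = 9.1807 kPa

9.1807 kPa


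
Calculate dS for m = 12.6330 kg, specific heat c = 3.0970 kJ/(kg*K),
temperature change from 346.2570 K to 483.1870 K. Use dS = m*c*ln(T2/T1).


T2/T1 = 1.3955
ln(T2/T1) = 0.3332
dS = 12.6330 * 3.0970 * 0.3332 = 13.0371 kJ/K

13.0371 kJ/K


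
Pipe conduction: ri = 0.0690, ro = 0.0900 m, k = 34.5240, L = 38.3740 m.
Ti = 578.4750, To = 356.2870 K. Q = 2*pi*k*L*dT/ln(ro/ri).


dT = 222.1880 K
ln(ro/ri) = 0.2657
Q = 2*pi*34.5240*38.3740*222.1880 / 0.2657 = 6960844.2807 W

6960844.2807 W


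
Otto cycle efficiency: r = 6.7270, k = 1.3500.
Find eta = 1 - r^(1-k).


r^(k-1) = 1.9487
eta = 1 - 1/1.9487 = 0.4868 = 48.6829%

48.6829%


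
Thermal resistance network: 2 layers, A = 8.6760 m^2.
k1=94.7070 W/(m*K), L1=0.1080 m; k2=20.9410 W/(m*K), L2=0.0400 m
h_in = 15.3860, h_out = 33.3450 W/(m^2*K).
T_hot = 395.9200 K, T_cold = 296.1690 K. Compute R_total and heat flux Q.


R_conv_in = 1/(15.3860*8.6760) = 0.0075
R_1 = 0.1080/(94.7070*8.6760) = 0.0001
R_2 = 0.0400/(20.9410*8.6760) = 0.0002
R_conv_out = 1/(33.3450*8.6760) = 0.0035
R_total = 0.0113 K/W
Q = 99.7510 / 0.0113 = 8827.9416 W

R_total = 0.0113 K/W, Q = 8827.9416 W


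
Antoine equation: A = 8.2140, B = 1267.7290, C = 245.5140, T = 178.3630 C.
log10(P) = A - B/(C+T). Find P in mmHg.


C+T = 423.8770
B/(C+T) = 2.9908
log10(P) = 8.2140 - 2.9908 = 5.2232
P = 10^5.2232 = 167188.1533 mmHg

167188.1533 mmHg


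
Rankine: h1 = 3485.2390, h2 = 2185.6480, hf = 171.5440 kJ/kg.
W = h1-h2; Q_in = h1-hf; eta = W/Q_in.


W = 1299.5910 kJ/kg
Q_in = 3313.6950 kJ/kg
eta = 0.3922 = 39.2188%

eta = 39.2188%


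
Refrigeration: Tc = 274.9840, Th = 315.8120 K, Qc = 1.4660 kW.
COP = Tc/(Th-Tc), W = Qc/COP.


COP = 274.9840 / 40.8280 = 6.7352
W = 1.4660 / 6.7352 = 0.2177 kW

COP = 6.7352, W = 0.2177 kW


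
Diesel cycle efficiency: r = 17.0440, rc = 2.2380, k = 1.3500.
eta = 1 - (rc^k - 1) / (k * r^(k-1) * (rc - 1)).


r^(k-1) = 2.6981
rc^k = 2.9670
eta = 0.5638 = 56.3795%

56.3795%


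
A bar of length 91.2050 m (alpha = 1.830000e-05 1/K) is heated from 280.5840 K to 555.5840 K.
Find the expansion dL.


dT = 275.0000 K
dL = 1.830000e-05 * 91.2050 * 275.0000 = 0.458989 m
L_final = 91.663989 m

dL = 0.458989 m


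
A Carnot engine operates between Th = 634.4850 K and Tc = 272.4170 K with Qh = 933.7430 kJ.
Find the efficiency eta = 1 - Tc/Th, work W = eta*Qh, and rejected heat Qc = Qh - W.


eta = 1 - 272.4170/634.4850 = 0.5706
W = 0.5706 * 933.7430 = 532.8392 kJ
Qc = 933.7430 - 532.8392 = 400.9038 kJ

eta = 57.0649%, W = 532.8392 kJ, Qc = 400.9038 kJ


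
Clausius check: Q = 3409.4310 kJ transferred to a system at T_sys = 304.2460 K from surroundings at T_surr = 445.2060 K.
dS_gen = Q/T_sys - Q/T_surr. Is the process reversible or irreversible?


dS_sys = 3409.4310/304.2460 = 11.2062 kJ/K
dS_surr = -3409.4310/445.2060 = -7.6581 kJ/K
dS_gen = 11.2062 - 7.6581 = 3.5481 kJ/K (irreversible)

dS_gen = 3.5481 kJ/K, irreversible


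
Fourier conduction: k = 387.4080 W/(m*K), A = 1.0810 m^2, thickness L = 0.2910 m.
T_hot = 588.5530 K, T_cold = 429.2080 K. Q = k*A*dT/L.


dT = 159.3450 K
Q = 387.4080 * 1.0810 * 159.3450 / 0.2910 = 229318.8368 W

229318.8368 W


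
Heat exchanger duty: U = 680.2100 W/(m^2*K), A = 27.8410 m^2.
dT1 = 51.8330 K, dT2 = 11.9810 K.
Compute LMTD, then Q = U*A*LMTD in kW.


LMTD = 27.2082 K
Q = 680.2100 * 27.8410 * 27.2082 = 515261.6441 W = 515.2616 kW

515.2616 kW


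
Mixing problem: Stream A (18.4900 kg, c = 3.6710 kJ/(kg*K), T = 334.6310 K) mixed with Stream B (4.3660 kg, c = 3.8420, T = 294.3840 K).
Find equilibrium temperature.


num = 27651.7260
den = 84.6510
Tf = 326.6558 K

326.6558 K


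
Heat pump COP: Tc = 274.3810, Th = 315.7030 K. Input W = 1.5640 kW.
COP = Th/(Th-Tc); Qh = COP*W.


COP = 315.7030 / 41.3220 = 7.6401
Qh = 7.6401 * 1.5640 = 11.9491 kW

COP = 7.6401, Qh = 11.9491 kW


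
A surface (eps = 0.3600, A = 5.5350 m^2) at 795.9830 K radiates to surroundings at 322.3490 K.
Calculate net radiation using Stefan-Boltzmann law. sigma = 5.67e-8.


T^4 = 4.0143e+11
Tsurr^4 = 1.0797e+10
Q = 0.3600 * 5.67e-8 * 5.5350 * 3.9064e+11 = 44134.4323 W

44134.4323 W


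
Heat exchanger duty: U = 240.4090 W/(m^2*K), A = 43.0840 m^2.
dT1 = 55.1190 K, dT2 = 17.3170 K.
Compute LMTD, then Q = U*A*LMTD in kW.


LMTD = 32.6497 K
Q = 240.4090 * 43.0840 * 32.6497 = 338178.3445 W = 338.1783 kW

338.1783 kW


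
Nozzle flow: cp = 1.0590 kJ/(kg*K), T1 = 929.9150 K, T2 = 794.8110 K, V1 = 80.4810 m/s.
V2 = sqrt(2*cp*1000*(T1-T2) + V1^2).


dT = 135.1040 K
2*cp*1000*dT = 286150.2720
V1^2 = 6477.1914
V2 = sqrt(292627.4634) = 540.9505 m/s

540.9505 m/s


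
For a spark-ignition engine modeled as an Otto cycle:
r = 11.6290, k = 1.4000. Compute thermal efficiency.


r^(k-1) = 2.6682
eta = 1 - 1/2.6682 = 0.6252 = 62.5214%

62.5214%


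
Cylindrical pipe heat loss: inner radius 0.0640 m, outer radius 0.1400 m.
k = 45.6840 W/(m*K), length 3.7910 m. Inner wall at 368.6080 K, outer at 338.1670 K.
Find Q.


dT = 30.4410 K
ln(ro/ri) = 0.7828
Q = 2*pi*45.6840*3.7910*30.4410 / 0.7828 = 42318.3214 W

42318.3214 W


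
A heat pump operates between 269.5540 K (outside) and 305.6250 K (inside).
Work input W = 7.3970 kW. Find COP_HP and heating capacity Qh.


COP = 305.6250 / 36.0710 = 8.4729
Qh = 8.4729 * 7.3970 = 62.6738 kW

COP = 8.4729, Qh = 62.6738 kW


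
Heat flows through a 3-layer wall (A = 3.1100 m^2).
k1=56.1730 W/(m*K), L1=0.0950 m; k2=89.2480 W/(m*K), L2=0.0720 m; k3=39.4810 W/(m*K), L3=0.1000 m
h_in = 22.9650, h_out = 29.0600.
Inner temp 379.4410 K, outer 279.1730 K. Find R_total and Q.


R_conv_in = 1/(22.9650*3.1100) = 0.0140
R_1 = 0.0950/(56.1730*3.1100) = 0.0005
R_2 = 0.0720/(89.2480*3.1100) = 0.0003
R_3 = 0.1000/(39.4810*3.1100) = 0.0008
R_conv_out = 1/(29.0600*3.1100) = 0.0111
R_total = 0.0267 K/W
Q = 100.2680 / 0.0267 = 3757.6232 W

R_total = 0.0267 K/W, Q = 3757.6232 W


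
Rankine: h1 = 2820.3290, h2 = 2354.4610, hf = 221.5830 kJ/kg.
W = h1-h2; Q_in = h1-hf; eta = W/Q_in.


W = 465.8680 kJ/kg
Q_in = 2598.7460 kJ/kg
eta = 0.1793 = 17.9266%

eta = 17.9266%


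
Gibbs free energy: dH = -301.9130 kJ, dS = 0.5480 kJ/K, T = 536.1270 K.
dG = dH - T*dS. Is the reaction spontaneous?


T*dS = 536.1270 * 0.5480 = 293.7976 kJ
dG = -301.9130 - 293.7976 = -595.7106 kJ (spontaneous)

dG = -595.7106 kJ, spontaneous


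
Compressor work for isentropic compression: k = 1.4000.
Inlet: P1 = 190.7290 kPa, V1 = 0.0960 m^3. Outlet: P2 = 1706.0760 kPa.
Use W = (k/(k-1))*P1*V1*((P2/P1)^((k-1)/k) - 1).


(k-1)/k = 0.2857
(P2/P1)^exp = 1.8702
W = 3.5000 * 190.7290 * 0.0960 * (1.8702 - 1) = 55.7646 kJ

55.7646 kJ


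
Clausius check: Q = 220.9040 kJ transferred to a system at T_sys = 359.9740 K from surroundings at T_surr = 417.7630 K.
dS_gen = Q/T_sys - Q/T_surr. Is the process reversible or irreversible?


dS_sys = 220.9040/359.9740 = 0.6137 kJ/K
dS_surr = -220.9040/417.7630 = -0.5288 kJ/K
dS_gen = 0.6137 - 0.5288 = 0.0849 kJ/K (irreversible)

dS_gen = 0.0849 kJ/K, irreversible


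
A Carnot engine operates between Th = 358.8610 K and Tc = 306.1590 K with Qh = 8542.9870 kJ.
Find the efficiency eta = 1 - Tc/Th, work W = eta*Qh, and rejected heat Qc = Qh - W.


eta = 1 - 306.1590/358.8610 = 0.1469
W = 0.1469 * 8542.9870 = 1254.6153 kJ
Qc = 8542.9870 - 1254.6153 = 7288.3717 kJ

eta = 14.6859%, W = 1254.6153 kJ, Qc = 7288.3717 kJ


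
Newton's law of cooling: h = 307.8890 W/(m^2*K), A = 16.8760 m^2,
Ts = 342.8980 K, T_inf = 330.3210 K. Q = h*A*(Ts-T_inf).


dT = 12.5770 K
Q = 307.8890 * 16.8760 * 12.5770 = 65349.2715 W

65349.2715 W


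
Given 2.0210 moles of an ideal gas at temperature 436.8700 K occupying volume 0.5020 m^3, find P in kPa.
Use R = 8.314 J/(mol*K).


P = nRT/V = 2.0210 * 8.314 * 436.8700 / 0.5020
= 7340.5492 / 0.5020 = 14622.6080 Pa = 14.6226 kPa

14.6226 kPa


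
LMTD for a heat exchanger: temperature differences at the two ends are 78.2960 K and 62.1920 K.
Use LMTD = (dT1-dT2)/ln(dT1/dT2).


dT1/dT2 = 1.2589
ln(dT1/dT2) = 0.2303
LMTD = 16.1040 / 0.2303 = 69.9353 K

69.9353 K


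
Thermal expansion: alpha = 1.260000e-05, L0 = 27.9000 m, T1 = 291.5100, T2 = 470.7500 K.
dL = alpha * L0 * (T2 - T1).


dT = 179.2400 K
dL = 1.260000e-05 * 27.9000 * 179.2400 = 0.063010 m
L_final = 27.963010 m

dL = 0.063010 m


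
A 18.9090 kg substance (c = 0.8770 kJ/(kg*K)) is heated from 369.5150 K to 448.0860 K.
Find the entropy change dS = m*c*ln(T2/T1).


T2/T1 = 1.2126
ln(T2/T1) = 0.1928
dS = 18.9090 * 0.8770 * 0.1928 = 3.1971 kJ/K

3.1971 kJ/K


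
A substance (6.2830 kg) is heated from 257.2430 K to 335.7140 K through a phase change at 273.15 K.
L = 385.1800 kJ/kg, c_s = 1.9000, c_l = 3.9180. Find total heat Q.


Q1 (sensible, solid) = 6.2830 * 1.9000 * 15.9070 = 189.8930 kJ
Q2 (latent) = 6.2830 * 385.1800 = 2420.0859 kJ
Q3 (sensible, liquid) = 6.2830 * 3.9180 * 62.5640 = 1540.1251 kJ
Q_total = 4150.1040 kJ

4150.1040 kJ


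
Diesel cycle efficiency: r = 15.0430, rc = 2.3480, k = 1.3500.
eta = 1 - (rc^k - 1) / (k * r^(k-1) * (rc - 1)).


r^(k-1) = 2.5827
rc^k = 3.1655
eta = 0.5392 = 53.9248%

53.9248%


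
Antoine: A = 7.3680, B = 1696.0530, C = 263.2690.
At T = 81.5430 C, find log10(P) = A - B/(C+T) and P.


C+T = 344.8120
B/(C+T) = 4.9188
log10(P) = 7.3680 - 4.9188 = 2.4492
P = 10^2.4492 = 281.3351 mmHg

281.3351 mmHg


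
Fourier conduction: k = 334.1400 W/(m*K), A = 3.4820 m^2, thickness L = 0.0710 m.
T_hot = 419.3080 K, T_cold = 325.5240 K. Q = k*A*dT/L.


dT = 93.7840 K
Q = 334.1400 * 3.4820 * 93.7840 / 0.0710 = 1536836.4002 W

1536836.4002 W


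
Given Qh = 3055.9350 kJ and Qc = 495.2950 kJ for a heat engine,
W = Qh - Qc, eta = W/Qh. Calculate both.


W = 3055.9350 - 495.2950 = 2560.6400 kJ
eta = 2560.6400 / 3055.9350 = 0.8379 = 83.7924%

W = 2560.6400 kJ, eta = 83.7924%


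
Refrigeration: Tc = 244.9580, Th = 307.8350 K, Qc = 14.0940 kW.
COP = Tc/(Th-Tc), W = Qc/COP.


COP = 244.9580 / 62.8770 = 3.8958
W = 14.0940 / 3.8958 = 3.6177 kW

COP = 3.8958, W = 3.6177 kW


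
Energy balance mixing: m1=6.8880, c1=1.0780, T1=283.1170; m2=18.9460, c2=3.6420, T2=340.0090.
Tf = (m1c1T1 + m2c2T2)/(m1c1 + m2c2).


num = 25563.2924
den = 76.4266
Tf = 334.4816 K

334.4816 K


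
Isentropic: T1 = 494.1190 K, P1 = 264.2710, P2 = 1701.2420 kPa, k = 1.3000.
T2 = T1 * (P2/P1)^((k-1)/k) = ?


(k-1)/k = 0.2308
(P2/P1)^exp = 1.5368
T2 = 494.1190 * 1.5368 = 759.3788 K

759.3788 K


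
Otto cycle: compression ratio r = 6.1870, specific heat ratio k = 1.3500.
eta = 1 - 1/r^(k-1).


r^(k-1) = 1.8924
eta = 1 - 1/1.8924 = 0.4716 = 47.1577%

47.1577%


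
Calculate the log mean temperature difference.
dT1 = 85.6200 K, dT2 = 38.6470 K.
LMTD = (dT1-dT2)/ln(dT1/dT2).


dT1/dT2 = 2.2154
ln(dT1/dT2) = 0.7954
LMTD = 46.9730 / 0.7954 = 59.0521 K

59.0521 K


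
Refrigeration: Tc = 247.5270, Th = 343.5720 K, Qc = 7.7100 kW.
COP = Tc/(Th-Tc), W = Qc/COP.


COP = 247.5270 / 96.0450 = 2.5772
W = 7.7100 / 2.5772 = 2.9916 kW

COP = 2.5772, W = 2.9916 kW


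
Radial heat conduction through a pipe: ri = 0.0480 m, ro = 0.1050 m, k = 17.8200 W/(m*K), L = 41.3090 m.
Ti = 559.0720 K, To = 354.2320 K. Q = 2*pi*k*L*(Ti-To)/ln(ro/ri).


dT = 204.8400 K
ln(ro/ri) = 0.7828
Q = 2*pi*17.8200*41.3090*204.8400 / 0.7828 = 1210371.6951 W

1210371.6951 W


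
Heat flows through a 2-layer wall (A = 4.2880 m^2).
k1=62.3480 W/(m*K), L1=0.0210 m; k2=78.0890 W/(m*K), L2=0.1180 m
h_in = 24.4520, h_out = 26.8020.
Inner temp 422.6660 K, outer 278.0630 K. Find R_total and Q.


R_conv_in = 1/(24.4520*4.2880) = 0.0095
R_1 = 0.0210/(62.3480*4.2880) = 7.8549e-05
R_2 = 0.1180/(78.0890*4.2880) = 0.0004
R_conv_out = 1/(26.8020*4.2880) = 0.0087
R_total = 0.0187 K/W
Q = 144.6030 / 0.0187 = 7745.3945 W

R_total = 0.0187 K/W, Q = 7745.3945 W


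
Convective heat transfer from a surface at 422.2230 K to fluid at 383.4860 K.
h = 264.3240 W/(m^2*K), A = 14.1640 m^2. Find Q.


dT = 38.7370 K
Q = 264.3240 * 14.1640 * 38.7370 = 145026.8785 W

145026.8785 W


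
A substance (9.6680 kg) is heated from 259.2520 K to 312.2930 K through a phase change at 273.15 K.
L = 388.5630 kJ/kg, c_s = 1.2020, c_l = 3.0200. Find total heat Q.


Q1 (sensible, solid) = 9.6680 * 1.2020 * 13.8980 = 161.5078 kJ
Q2 (latent) = 9.6680 * 388.5630 = 3756.6271 kJ
Q3 (sensible, liquid) = 9.6680 * 3.0200 * 39.1430 = 1142.8723 kJ
Q_total = 5061.0071 kJ

5061.0071 kJ


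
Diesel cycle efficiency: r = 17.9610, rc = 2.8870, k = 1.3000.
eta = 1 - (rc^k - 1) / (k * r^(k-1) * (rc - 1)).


r^(k-1) = 2.3785
rc^k = 3.9681
eta = 0.4913 = 49.1300%

49.1300%


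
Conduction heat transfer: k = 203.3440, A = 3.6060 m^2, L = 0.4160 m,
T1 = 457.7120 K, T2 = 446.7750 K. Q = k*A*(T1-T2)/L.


dT = 10.9370 K
Q = 203.3440 * 3.6060 * 10.9370 / 0.4160 = 19277.9996 W

19277.9996 W


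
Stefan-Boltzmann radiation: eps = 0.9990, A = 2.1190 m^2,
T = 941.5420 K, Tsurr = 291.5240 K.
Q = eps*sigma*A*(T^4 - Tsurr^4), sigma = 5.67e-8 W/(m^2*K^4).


T^4 = 7.8588e+11
Tsurr^4 = 7.2227e+09
Q = 0.9990 * 5.67e-8 * 2.1190 * 7.7866e+11 = 93460.5780 W

93460.5780 W


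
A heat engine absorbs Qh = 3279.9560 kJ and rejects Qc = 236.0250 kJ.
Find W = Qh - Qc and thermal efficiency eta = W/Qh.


W = 3279.9560 - 236.0250 = 3043.9310 kJ
eta = 3043.9310 / 3279.9560 = 0.9280 = 92.8040%

W = 3043.9310 kJ, eta = 92.8040%


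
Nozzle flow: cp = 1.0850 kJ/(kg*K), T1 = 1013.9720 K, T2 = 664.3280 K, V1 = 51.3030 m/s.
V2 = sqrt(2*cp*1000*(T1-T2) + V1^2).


dT = 349.6440 K
2*cp*1000*dT = 758727.4800
V1^2 = 2631.9978
V2 = sqrt(761359.4778) = 872.5592 m/s

872.5592 m/s


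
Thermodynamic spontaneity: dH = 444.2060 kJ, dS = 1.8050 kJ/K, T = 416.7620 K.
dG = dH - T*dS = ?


T*dS = 416.7620 * 1.8050 = 752.2554 kJ
dG = 444.2060 - 752.2554 = -308.0494 kJ (spontaneous)

dG = -308.0494 kJ, spontaneous


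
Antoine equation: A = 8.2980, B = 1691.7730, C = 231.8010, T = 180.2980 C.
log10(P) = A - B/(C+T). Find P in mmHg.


C+T = 412.0990
B/(C+T) = 4.1053
log10(P) = 8.2980 - 4.1053 = 4.1927
P = 10^4.1927 = 15586.2383 mmHg

15586.2383 mmHg


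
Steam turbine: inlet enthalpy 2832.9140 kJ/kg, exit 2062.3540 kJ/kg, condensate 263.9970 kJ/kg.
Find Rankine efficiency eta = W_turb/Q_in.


W = 770.5600 kJ/kg
Q_in = 2568.9170 kJ/kg
eta = 0.3000 = 29.9955%

eta = 29.9955%


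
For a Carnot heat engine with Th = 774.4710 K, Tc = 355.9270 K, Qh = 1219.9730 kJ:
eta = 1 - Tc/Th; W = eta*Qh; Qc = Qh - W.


eta = 1 - 355.9270/774.4710 = 0.5404
W = 0.5404 * 1219.9730 = 659.3047 kJ
Qc = 1219.9730 - 659.3047 = 560.6683 kJ

eta = 54.0426%, W = 659.3047 kJ, Qc = 560.6683 kJ


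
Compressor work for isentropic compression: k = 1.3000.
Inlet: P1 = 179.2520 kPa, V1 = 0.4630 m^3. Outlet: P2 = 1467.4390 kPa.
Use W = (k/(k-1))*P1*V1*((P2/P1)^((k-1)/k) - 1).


(k-1)/k = 0.2308
(P2/P1)^exp = 1.6245
W = 4.3333 * 179.2520 * 0.4630 * (1.6245 - 1) = 224.5877 kJ

224.5877 kJ


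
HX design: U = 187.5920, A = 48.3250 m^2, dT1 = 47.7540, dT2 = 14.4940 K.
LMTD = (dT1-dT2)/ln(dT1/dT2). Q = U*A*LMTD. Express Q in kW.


LMTD = 27.8950 K
Q = 187.5920 * 48.3250 * 27.8950 = 252878.9361 W = 252.8789 kW

252.8789 kW


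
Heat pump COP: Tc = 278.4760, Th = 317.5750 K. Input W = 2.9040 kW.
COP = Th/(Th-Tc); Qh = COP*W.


COP = 317.5750 / 39.0990 = 8.1223
Qh = 8.1223 * 2.9040 = 23.5872 kW

COP = 8.1223, Qh = 23.5872 kW


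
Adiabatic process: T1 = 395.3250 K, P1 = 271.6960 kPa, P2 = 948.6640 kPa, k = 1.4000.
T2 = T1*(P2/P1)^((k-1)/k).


(k-1)/k = 0.2857
(P2/P1)^exp = 1.4294
T2 = 395.3250 * 1.4294 = 565.0742 K

565.0742 K


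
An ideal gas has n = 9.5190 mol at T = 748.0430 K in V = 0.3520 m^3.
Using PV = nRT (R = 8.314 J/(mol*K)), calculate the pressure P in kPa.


P = nRT/V = 9.5190 * 8.314 * 748.0430 / 0.3520
= 59200.8456 / 0.3520 = 168184.2205 Pa = 168.1842 kPa

168.1842 kPa


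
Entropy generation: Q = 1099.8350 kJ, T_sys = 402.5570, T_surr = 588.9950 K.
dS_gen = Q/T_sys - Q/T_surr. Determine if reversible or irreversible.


dS_sys = 1099.8350/402.5570 = 2.7321 kJ/K
dS_surr = -1099.8350/588.9950 = -1.8673 kJ/K
dS_gen = 2.7321 - 1.8673 = 0.8648 kJ/K (irreversible)

dS_gen = 0.8648 kJ/K, irreversible


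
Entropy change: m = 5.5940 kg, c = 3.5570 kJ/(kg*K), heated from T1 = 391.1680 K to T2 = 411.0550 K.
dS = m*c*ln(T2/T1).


T2/T1 = 1.0508
ln(T2/T1) = 0.0496
dS = 5.5940 * 3.5570 * 0.0496 = 0.9867 kJ/K

0.9867 kJ/K


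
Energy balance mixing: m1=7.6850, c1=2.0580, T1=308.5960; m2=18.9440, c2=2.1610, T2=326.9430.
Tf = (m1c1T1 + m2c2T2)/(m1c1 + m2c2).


num = 18265.0583
den = 56.7537
Tf = 321.8302 K

321.8302 K


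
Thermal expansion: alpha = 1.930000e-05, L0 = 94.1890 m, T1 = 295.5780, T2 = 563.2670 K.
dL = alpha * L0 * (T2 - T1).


dT = 267.6890 K
dL = 1.930000e-05 * 94.1890 * 267.6890 = 0.486618 m
L_final = 94.675618 m

dL = 0.486618 m


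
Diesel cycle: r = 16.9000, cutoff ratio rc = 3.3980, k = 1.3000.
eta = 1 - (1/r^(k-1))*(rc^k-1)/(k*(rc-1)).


r^(k-1) = 2.3354
rc^k = 4.9045
eta = 0.4637 = 46.3708%

46.3708%


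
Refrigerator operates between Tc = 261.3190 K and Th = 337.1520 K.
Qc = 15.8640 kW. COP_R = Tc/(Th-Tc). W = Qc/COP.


COP = 261.3190 / 75.8330 = 3.4460
W = 15.8640 / 3.4460 = 4.6036 kW

COP = 3.4460, W = 4.6036 kW


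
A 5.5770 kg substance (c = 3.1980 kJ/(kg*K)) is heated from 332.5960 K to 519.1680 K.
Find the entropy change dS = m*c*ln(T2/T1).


T2/T1 = 1.5610
ln(T2/T1) = 0.4453
dS = 5.5770 * 3.1980 * 0.4453 = 7.9420 kJ/K

7.9420 kJ/K


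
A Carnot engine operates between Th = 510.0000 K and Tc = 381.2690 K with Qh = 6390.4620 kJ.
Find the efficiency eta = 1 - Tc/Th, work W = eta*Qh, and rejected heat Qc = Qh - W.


eta = 1 - 381.2690/510.0000 = 0.2524
W = 0.2524 * 6390.4620 = 1613.0403 kJ
Qc = 6390.4620 - 1613.0403 = 4777.4217 kJ

eta = 25.2414%, W = 1613.0403 kJ, Qc = 4777.4217 kJ


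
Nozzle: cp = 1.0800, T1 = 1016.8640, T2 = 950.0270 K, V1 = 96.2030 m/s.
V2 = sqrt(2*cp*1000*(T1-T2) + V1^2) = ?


dT = 66.8370 K
2*cp*1000*dT = 144367.9200
V1^2 = 9255.0172
V2 = sqrt(153622.9372) = 391.9476 m/s

391.9476 m/s


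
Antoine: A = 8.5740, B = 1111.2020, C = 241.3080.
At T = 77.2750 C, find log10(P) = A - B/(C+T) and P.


C+T = 318.5830
B/(C+T) = 3.4880
log10(P) = 8.5740 - 3.4880 = 5.0860
P = 10^5.0860 = 121912.6202 mmHg

121912.6202 mmHg


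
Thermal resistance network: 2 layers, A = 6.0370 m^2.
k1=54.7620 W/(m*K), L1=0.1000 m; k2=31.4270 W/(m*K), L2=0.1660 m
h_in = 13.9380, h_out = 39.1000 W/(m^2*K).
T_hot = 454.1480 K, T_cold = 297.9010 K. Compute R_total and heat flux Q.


R_conv_in = 1/(13.9380*6.0370) = 0.0119
R_1 = 0.1000/(54.7620*6.0370) = 0.0003
R_2 = 0.1660/(31.4270*6.0370) = 0.0009
R_conv_out = 1/(39.1000*6.0370) = 0.0042
R_total = 0.0173 K/W
Q = 156.2470 / 0.0173 = 9032.4990 W

R_total = 0.0173 K/W, Q = 9032.4990 W


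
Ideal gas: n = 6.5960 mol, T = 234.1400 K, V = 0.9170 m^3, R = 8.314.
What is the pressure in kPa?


P = nRT/V = 6.5960 * 8.314 * 234.1400 / 0.9170
= 12840.0372 / 0.9170 = 14002.2216 Pa = 14.0022 kPa

14.0022 kPa


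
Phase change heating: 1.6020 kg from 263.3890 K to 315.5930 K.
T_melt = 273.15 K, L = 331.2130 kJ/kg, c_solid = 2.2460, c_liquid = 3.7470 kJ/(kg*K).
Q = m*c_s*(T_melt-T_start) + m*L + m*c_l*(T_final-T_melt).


Q1 (sensible, solid) = 1.6020 * 2.2460 * 9.7610 = 35.1210 kJ
Q2 (latent) = 1.6020 * 331.2130 = 530.6032 kJ
Q3 (sensible, liquid) = 1.6020 * 3.7470 * 42.4430 = 254.7723 kJ
Q_total = 820.4965 kJ

820.4965 kJ


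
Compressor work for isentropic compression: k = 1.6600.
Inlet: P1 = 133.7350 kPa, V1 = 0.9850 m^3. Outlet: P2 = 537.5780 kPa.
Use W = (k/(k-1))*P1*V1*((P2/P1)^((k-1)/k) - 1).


(k-1)/k = 0.3976
(P2/P1)^exp = 1.7387
W = 2.5152 * 133.7350 * 0.9850 * (1.7387 - 1) = 244.7422 kJ

244.7422 kJ


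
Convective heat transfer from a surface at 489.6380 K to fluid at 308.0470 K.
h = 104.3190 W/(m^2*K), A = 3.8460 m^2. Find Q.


dT = 181.5910 K
Q = 104.3190 * 3.8460 * 181.5910 = 72856.2838 W

72856.2838 W


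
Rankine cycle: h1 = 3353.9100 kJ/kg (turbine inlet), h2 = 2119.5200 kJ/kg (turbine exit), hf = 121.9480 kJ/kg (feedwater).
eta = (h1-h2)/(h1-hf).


W = 1234.3900 kJ/kg
Q_in = 3231.9620 kJ/kg
eta = 0.3819 = 38.1932%

eta = 38.1932%


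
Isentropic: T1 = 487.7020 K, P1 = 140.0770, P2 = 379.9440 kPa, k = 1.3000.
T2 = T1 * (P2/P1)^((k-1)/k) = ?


(k-1)/k = 0.2308
(P2/P1)^exp = 1.2589
T2 = 487.7020 * 1.2589 = 613.9868 K

613.9868 K


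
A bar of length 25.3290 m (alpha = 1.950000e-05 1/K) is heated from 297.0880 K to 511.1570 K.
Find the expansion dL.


dT = 214.0690 K
dL = 1.950000e-05 * 25.3290 * 214.0690 = 0.105732 m
L_final = 25.434732 m

dL = 0.105732 m


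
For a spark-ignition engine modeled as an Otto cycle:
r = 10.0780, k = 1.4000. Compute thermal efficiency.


r^(k-1) = 2.5197
eta = 1 - 1/2.5197 = 0.6031 = 60.3128%

60.3128%
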